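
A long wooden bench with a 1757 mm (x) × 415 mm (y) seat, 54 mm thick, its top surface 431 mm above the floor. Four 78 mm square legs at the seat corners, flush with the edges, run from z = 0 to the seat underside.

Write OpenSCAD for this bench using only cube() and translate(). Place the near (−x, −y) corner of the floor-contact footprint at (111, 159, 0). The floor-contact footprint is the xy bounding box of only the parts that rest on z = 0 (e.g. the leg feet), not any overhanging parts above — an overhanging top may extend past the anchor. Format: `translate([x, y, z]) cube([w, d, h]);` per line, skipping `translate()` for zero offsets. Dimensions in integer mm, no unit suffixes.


translate([111, 159, 377]) cube([1757, 415, 54]);
translate([111, 159, 0]) cube([78, 78, 377]);
translate([111, 496, 0]) cube([78, 78, 377]);
translate([1790, 159, 0]) cube([78, 78, 377]);
translate([1790, 496, 0]) cube([78, 78, 377]);


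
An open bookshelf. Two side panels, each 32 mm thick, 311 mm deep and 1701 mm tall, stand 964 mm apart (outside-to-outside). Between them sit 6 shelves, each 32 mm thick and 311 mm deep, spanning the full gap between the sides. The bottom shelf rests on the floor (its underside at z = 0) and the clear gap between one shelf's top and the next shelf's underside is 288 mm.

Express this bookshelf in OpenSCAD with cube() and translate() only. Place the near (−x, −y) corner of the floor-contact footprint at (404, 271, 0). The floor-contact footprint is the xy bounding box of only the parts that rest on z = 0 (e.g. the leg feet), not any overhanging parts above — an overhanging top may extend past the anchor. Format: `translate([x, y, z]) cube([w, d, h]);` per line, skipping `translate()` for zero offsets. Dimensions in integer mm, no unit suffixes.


translate([404, 271, 0]) cube([32, 311, 1701]);
translate([1336, 271, 0]) cube([32, 311, 1701]);
translate([436, 271, 0]) cube([900, 311, 32]);
translate([436, 271, 320]) cube([900, 311, 32]);
translate([436, 271, 640]) cube([900, 311, 32]);
translate([436, 271, 960]) cube([900, 311, 32]);
translate([436, 271, 1280]) cube([900, 311, 32]);
translate([436, 271, 1600]) cube([900, 311, 32]);


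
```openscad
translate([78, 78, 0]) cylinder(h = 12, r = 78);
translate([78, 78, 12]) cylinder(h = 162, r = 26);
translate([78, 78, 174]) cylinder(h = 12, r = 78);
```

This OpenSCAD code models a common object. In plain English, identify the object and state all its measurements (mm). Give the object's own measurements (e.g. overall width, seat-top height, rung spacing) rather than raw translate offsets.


A spool: two coaxial disc flanges of radius 78 mm and thickness 12 mm, joined by a core cylinder of radius 26 mm and height 162 mm. The lower flange rests on z = 0 and the three cylinders share a vertical axis.


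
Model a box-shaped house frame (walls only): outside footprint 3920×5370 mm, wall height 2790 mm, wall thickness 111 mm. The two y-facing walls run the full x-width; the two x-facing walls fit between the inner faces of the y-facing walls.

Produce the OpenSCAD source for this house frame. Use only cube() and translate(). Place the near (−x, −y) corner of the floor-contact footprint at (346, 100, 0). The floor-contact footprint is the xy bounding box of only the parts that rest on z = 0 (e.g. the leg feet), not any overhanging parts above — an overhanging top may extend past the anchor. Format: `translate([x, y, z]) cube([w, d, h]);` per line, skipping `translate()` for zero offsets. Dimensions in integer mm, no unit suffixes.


translate([346, 100, 0]) cube([3920, 111, 2790]);
translate([346, 5359, 0]) cube([3920, 111, 2790]);
translate([346, 211, 0]) cube([111, 5148, 2790]);
translate([4155, 211, 0]) cube([111, 5148, 2790]);


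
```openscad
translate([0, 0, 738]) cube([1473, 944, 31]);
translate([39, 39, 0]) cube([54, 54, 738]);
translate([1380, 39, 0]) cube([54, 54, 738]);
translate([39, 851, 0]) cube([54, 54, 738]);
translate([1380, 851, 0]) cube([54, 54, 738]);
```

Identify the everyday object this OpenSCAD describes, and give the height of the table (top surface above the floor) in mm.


A table. The table height is 769 mm.

A 1473×944×31 slab sits at z = 738 on four 54 mm square posts — a table. The top surface is at 738 + 31 = 769 mm.


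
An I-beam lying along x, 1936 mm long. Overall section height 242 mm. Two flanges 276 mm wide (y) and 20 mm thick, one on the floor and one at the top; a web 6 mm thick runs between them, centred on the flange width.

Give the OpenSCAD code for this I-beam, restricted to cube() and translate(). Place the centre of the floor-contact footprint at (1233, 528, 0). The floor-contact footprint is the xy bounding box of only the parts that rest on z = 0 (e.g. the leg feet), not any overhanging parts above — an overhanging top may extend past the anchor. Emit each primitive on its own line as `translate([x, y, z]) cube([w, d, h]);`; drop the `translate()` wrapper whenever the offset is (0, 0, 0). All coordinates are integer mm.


translate([265, 390, 0]) cube([1936, 276, 20]);
translate([265, 525, 20]) cube([1936, 6, 202]);
translate([265, 390, 222]) cube([1936, 276, 20]);


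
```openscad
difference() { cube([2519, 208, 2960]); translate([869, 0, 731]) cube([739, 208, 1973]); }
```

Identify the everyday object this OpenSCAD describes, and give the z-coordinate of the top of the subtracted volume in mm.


A wall with a window opening. The window head height is 2704 mm.

A wall with a rectangular opening subtracted — a window. Sill at z = 731, opening 1973 mm tall, so the head is at 731 + 1973 = 2704 mm.


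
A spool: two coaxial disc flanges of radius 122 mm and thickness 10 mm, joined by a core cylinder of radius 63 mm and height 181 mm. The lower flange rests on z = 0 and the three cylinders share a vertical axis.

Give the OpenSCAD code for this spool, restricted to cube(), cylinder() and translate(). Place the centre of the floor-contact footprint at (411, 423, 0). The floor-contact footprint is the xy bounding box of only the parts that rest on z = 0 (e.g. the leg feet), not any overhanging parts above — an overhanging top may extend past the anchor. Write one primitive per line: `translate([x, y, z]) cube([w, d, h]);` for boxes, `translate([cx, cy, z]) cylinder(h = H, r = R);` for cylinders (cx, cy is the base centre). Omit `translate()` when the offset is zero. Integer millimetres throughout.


translate([411, 423, 0]) cylinder(h = 10, r = 122);
translate([411, 423, 10]) cylinder(h = 181, r = 63);
translate([411, 423, 191]) cylinder(h = 10, r = 122);


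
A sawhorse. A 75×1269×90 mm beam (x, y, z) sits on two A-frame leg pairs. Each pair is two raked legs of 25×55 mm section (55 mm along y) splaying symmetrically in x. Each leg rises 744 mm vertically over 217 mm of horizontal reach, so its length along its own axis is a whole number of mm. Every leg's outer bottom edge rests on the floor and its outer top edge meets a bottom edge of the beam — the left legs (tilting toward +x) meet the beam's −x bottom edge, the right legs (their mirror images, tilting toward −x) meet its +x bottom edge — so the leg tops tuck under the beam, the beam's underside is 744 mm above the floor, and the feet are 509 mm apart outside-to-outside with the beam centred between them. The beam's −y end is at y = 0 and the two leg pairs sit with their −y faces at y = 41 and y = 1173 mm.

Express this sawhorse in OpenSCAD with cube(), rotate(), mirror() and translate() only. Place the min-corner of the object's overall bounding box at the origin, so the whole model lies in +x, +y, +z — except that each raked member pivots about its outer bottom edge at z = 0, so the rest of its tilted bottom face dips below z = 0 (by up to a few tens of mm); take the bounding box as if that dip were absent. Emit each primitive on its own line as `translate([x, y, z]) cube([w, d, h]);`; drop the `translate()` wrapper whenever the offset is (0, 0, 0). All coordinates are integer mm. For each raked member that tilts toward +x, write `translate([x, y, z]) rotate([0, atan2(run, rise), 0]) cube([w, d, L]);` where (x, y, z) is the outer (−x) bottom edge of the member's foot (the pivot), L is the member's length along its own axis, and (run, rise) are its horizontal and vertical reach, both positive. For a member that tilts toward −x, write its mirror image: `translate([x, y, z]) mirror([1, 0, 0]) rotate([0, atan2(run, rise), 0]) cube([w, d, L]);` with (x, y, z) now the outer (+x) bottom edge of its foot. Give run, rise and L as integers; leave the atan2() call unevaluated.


// leg length = √(217² + 744²) = 775
// right-leg outer foot x = 2·217 + 75 = 509
// beam min-corner = (217, 0, 744)
translate([217, 0, 744]) cube([75, 1269, 90]);
translate([0, 41, 0]) rotate([0, atan2(217, 744), 0]) cube([25, 55, 775]);
translate([509, 41, 0]) mirror([1, 0, 0]) rotate([0, atan2(217, 744), 0]) cube([25, 55, 775]);
translate([0, 1173, 0]) rotate([0, atan2(217, 744), 0]) cube([25, 55, 775]);
translate([509, 1173, 0]) mirror([1, 0, 0]) rotate([0, atan2(217, 744), 0]) cube([25, 55, 775]);


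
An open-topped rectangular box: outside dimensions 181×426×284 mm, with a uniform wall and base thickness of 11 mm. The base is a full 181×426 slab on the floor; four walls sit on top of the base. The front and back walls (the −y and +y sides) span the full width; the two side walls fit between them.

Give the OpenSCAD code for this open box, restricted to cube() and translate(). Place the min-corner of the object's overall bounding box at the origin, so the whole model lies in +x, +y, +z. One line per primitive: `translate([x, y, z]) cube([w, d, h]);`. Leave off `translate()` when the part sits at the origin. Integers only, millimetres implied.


cube([181, 426, 11]);
translate([0, 0, 11]) cube([181, 11, 273]);
translate([0, 415, 11]) cube([181, 11, 273]);
translate([0, 11, 11]) cube([11, 404, 273]);
translate([170, 11, 11]) cube([11, 404, 273]);


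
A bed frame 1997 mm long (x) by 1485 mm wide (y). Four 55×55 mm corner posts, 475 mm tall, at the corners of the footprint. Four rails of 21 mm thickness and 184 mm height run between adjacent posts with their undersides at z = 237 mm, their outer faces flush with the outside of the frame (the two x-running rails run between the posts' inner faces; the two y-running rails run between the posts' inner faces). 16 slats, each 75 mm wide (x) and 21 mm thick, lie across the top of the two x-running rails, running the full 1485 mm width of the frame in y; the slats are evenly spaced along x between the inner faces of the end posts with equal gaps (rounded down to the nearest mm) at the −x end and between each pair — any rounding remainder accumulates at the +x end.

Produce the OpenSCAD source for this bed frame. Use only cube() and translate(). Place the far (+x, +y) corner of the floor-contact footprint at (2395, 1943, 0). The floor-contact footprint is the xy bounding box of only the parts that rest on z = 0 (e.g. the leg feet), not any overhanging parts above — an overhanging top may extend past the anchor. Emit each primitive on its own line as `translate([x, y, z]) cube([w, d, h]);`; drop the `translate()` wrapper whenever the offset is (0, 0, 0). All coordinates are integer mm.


// slat z = rail_z + rail_h = 237 + 184 = 421
// slat gap = ⌊(1887 − 16·75) / 17⌋ = 40
translate([398, 458, 0]) cube([55, 55, 475]);
translate([398, 1888, 0]) cube([55, 55, 475]);
translate([2340, 458, 0]) cube([55, 55, 475]);
translate([2340, 1888, 0]) cube([55, 55, 475]);
translate([453, 458, 237]) cube([1887, 21, 184]);
translate([453, 1922, 237]) cube([1887, 21, 184]);
translate([398, 513, 237]) cube([21, 1375, 184]);
translate([2374, 513, 237]) cube([21, 1375, 184]);
translate([493, 458, 421]) cube([75, 1485, 21]);
translate([608, 458, 421]) cube([75, 1485, 21]);
translate([723, 458, 421]) cube([75, 1485, 21]);
translate([838, 458, 421]) cube([75, 1485, 21]);
translate([953, 458, 421]) cube([75, 1485, 21]);
translate([1068, 458, 421]) cube([75, 1485, 21]);
translate([1183, 458, 421]) cube([75, 1485, 21]);
translate([1298, 458, 421]) cube([75, 1485, 21]);
translate([1413, 458, 421]) cube([75, 1485, 21]);
translate([1528, 458, 421]) cube([75, 1485, 21]);
translate([1643, 458, 421]) cube([75, 1485, 21]);
translate([1758, 458, 421]) cube([75, 1485, 21]);
translate([1873, 458, 421]) cube([75, 1485, 21]);
translate([1988, 458, 421]) cube([75, 1485, 21]);
translate([2103, 458, 421]) cube([75, 1485, 21]);
translate([2218, 458, 421]) cube([75, 1485, 21]);


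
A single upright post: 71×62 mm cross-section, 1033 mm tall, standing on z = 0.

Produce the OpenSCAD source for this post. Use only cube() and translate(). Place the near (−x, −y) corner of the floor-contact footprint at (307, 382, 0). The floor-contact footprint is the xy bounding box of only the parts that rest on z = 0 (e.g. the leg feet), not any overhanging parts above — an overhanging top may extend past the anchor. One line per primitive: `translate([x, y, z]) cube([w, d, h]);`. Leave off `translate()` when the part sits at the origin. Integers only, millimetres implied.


translate([307, 382, 0]) cube([71, 62, 1033]);


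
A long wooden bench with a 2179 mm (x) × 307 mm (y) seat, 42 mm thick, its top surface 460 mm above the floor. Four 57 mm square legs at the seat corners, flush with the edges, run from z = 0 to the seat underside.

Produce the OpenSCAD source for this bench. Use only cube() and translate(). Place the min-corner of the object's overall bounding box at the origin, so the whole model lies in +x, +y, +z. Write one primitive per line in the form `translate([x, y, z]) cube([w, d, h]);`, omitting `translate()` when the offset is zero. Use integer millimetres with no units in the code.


translate([0, 0, 418]) cube([2179, 307, 42]);
cube([57, 57, 418]);
translate([0, 250, 0]) cube([57, 57, 418]);
translate([2122, 0, 0]) cube([57, 57, 418]);
translate([2122, 250, 0]) cube([57, 57, 418]);


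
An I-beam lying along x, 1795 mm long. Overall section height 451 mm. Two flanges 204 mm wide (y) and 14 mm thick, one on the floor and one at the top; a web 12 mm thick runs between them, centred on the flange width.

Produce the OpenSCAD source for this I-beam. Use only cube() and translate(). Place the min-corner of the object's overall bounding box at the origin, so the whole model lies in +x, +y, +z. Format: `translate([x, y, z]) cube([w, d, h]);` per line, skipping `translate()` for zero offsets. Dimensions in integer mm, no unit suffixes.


cube([1795, 204, 14]);
translate([0, 96, 14]) cube([1795, 12, 423]);
translate([0, 0, 437]) cube([1795, 204, 14]);


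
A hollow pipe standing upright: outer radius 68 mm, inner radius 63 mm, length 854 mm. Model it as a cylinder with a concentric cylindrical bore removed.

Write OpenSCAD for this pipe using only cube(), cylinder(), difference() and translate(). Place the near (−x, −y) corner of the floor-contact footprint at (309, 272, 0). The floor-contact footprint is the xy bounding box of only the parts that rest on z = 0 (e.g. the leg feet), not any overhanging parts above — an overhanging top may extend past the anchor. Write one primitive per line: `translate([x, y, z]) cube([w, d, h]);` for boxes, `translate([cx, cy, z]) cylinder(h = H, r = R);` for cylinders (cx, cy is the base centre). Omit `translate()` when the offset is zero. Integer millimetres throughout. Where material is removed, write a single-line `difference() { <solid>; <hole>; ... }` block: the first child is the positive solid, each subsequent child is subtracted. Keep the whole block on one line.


difference() { translate([377, 340, 0]) cylinder(h = 854, r = 68); translate([377, 340, 0]) cylinder(h = 854, r = 63); }


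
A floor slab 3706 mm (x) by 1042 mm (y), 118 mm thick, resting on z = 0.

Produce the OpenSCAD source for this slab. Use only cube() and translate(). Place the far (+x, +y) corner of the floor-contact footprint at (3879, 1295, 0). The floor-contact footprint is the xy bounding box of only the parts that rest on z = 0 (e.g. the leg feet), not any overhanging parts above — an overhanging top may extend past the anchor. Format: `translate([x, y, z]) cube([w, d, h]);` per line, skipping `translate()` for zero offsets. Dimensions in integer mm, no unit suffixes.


translate([173, 253, 0]) cube([3706, 1042, 118]);


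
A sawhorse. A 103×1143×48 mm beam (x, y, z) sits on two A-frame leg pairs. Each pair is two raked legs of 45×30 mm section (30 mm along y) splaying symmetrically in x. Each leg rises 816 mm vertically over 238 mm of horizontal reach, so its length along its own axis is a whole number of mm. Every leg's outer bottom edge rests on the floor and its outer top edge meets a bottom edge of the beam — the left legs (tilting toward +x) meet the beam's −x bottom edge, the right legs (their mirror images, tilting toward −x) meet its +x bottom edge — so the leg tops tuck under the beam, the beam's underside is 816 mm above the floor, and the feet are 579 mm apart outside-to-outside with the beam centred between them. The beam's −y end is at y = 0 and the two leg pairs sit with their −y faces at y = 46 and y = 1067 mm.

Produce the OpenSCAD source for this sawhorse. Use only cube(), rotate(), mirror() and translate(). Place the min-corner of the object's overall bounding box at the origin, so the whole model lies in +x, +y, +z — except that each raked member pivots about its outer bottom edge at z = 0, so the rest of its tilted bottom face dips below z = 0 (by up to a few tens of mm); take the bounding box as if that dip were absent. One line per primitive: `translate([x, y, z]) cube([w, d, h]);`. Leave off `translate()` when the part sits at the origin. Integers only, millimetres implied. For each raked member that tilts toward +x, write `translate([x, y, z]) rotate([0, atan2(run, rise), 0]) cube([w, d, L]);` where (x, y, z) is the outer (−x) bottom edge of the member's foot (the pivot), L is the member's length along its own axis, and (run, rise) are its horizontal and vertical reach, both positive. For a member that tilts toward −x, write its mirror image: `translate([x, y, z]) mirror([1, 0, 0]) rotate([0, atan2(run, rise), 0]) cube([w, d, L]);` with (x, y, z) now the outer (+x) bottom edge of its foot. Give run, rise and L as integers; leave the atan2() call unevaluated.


translate([238, 0, 816]) cube([103, 1143, 48]);
translate([0, 46, 0]) rotate([0, atan2(238, 816), 0]) cube([45, 30, 850]);
translate([579, 46, 0]) mirror([1, 0, 0]) rotate([0, atan2(238, 816), 0]) cube([45, 30, 850]);
translate([0, 1067, 0]) rotate([0, atan2(238, 816), 0]) cube([45, 30, 850]);
translate([579, 1067, 0]) mirror([1, 0, 0]) rotate([0, atan2(238, 816), 0]) cube([45, 30, 850]);


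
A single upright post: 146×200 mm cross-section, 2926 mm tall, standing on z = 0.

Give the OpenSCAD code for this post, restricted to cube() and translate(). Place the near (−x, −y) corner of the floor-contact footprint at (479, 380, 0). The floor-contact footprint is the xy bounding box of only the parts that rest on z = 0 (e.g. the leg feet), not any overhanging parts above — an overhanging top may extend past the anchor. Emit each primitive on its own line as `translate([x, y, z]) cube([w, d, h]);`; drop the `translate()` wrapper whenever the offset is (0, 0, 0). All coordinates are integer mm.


translate([479, 380, 0]) cube([146, 200, 2926]);


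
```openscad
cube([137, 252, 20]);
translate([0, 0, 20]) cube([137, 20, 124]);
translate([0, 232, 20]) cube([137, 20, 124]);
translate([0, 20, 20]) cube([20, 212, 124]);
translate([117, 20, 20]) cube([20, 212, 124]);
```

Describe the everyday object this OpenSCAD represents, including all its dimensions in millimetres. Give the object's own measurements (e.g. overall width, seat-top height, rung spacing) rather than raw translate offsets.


An open-topped rectangular box: outside dimensions 137×252×144 mm, with a uniform wall and base thickness of 20 mm. The base is a full 137×252 slab on the floor; four walls sit on top of the base. The front and back walls (the −y and +y sides) span the full width; the two side walls fit between them.


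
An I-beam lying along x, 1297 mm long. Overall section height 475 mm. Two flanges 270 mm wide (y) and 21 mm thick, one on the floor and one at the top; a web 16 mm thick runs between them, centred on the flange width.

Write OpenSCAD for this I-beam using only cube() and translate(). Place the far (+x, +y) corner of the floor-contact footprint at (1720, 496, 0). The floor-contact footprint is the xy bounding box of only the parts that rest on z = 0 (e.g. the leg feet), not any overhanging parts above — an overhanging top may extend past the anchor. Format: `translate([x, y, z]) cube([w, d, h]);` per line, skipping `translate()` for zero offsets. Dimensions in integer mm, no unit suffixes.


translate([423, 226, 0]) cube([1297, 270, 21]);
translate([423, 353, 21]) cube([1297, 16, 433]);
translate([423, 226, 454]) cube([1297, 270, 21]);


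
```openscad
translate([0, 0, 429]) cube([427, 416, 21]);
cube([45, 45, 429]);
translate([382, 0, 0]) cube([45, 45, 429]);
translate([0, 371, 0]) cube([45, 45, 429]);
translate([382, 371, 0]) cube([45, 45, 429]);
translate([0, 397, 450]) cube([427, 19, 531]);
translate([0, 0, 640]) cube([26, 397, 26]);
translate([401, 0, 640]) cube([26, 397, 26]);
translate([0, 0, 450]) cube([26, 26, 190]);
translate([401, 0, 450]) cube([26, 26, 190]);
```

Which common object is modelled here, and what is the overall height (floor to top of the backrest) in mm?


A chair. The overall height is 981 mm.

A slab on four corner posts with a tall panel at the back — a chair. The seat slab sits at z = 429 with thickness 21, and the 531 mm backrest starts at the seat top, so the overall height is 429 + 21 + 531 = 981 mm.


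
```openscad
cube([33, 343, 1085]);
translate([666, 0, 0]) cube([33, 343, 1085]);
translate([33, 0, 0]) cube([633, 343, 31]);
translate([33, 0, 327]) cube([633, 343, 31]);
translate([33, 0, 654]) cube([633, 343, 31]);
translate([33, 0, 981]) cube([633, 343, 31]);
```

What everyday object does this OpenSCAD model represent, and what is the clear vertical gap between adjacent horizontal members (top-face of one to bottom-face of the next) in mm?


A bookshelf. The clear shelf gap is 296 mm.

Two tall side panels with 4 horizontal boards between them — a bookshelf. The first two shelf undersides are at z = 0 and z = 327; with shelf thickness 31, the clear gap is 327 − 0 − 31 = 296 mm.


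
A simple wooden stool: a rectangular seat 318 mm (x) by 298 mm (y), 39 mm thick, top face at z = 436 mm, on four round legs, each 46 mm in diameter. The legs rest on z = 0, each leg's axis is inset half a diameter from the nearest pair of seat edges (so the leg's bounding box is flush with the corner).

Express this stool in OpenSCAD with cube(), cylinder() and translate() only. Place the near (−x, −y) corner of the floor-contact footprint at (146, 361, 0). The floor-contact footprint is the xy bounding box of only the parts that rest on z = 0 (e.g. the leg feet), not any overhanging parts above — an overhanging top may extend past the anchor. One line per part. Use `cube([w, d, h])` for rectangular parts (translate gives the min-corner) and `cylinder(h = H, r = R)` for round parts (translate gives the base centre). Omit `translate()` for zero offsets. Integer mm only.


// leg_h = 436 - 39 = 397
translate([146, 361, 397]) cube([318, 298, 39]);
translate([169, 384, 0]) cylinder(h = 397, r = 23);
translate([441, 384, 0]) cylinder(h = 397, r = 23);
translate([169, 636, 0]) cylinder(h = 397, r = 23);
translate([441, 636, 0]) cylinder(h = 397, r = 23);


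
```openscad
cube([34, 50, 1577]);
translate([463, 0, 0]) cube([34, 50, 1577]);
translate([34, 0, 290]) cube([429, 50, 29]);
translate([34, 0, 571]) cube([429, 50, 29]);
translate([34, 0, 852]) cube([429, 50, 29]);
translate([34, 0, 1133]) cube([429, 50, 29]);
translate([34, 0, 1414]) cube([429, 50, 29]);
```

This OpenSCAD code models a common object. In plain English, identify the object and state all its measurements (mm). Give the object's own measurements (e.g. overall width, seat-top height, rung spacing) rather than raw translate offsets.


A straight ladder. Two 34×50 mm vertical rails, 1577 mm tall, stand 497 mm apart (outside-to-outside) with their front faces coplanar on the −y side. 5 rungs, each 50 mm deep and 29 mm tall, span between the inner faces of the rails, front faces flush with the rails. The lowest rung's underside is at z = 290 mm and rungs are spaced 281 mm apart (underside to underside).


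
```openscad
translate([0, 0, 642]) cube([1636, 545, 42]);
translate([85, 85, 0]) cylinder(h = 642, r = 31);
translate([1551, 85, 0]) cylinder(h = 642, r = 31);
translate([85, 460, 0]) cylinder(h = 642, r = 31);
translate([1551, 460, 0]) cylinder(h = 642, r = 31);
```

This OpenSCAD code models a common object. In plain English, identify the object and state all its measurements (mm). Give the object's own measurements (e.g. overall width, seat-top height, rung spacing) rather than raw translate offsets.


A table: top 1636 mm (x) × 545 mm (y), 42 mm thick, upper face at z = 684 mm, on four round legs of 62 mm diameter, each leg's bounding box inset 54 mm from the nearest pair of top edges from z = 0 to the bottom of the top.


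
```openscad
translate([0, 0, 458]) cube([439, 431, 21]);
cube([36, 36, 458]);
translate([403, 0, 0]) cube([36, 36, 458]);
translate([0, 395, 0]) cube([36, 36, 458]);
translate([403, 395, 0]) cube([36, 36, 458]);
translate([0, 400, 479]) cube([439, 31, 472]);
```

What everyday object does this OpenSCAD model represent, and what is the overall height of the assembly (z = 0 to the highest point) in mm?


A chair. The overall height is 951 mm.

A slab on four corner posts with a tall panel at the back — a chair. The seat slab sits at z = 458 with thickness 21, and the 472 mm backrest starts at the seat top, so the overall height is 458 + 21 + 472 = 951 mm.


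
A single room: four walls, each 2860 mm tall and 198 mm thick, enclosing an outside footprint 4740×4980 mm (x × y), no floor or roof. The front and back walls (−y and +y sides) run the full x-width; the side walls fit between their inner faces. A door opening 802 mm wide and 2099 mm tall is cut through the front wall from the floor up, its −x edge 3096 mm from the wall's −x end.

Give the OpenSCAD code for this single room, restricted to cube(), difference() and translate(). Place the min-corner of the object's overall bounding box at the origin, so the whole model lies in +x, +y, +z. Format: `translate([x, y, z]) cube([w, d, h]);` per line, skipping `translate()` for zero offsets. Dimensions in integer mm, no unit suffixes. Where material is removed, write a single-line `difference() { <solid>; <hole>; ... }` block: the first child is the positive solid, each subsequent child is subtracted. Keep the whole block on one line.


difference() { cube([4740, 198, 2860]); translate([3096, 0, 0]) cube([802, 198, 2099]); }
translate([0, 4782, 0]) cube([4740, 198, 2860]);
translate([0, 198, 0]) cube([198, 4584, 2860]);
translate([4542, 198, 0]) cube([198, 4584, 2860]);


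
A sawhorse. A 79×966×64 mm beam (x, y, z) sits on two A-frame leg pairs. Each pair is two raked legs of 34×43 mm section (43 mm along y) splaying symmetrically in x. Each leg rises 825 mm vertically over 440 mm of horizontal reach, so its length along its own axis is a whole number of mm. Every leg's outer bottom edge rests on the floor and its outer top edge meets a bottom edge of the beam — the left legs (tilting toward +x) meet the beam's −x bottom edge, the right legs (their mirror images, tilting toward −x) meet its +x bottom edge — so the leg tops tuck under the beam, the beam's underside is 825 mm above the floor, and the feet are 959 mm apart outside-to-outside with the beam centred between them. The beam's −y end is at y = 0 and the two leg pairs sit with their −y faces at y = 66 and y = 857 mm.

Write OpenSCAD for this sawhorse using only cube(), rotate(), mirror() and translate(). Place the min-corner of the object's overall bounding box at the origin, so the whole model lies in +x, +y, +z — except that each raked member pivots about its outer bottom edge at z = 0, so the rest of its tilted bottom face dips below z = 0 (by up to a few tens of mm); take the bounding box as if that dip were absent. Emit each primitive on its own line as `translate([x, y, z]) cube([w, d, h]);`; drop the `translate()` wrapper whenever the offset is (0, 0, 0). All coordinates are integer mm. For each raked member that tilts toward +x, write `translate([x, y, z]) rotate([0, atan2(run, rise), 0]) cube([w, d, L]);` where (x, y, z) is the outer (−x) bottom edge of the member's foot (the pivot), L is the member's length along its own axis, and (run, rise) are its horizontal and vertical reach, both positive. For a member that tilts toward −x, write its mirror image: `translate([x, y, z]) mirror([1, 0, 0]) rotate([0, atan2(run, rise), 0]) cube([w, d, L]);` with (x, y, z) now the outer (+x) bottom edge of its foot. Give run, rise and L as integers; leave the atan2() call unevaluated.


// leg length = √(440² + 825²) = 935
// right-leg outer foot x = 2·440 + 79 = 959
// beam min-corner = (440, 0, 825)
translate([440, 0, 825]) cube([79, 966, 64]);
translate([0, 66, 0]) rotate([0, atan2(440, 825), 0]) cube([34, 43, 935]);
translate([959, 66, 0]) mirror([1, 0, 0]) rotate([0, atan2(440, 825), 0]) cube([34, 43, 935]);
translate([0, 857, 0]) rotate([0, atan2(440, 825), 0]) cube([34, 43, 935]);
translate([959, 857, 0]) mirror([1, 0, 0]) rotate([0, atan2(440, 825), 0]) cube([34, 43, 935]);


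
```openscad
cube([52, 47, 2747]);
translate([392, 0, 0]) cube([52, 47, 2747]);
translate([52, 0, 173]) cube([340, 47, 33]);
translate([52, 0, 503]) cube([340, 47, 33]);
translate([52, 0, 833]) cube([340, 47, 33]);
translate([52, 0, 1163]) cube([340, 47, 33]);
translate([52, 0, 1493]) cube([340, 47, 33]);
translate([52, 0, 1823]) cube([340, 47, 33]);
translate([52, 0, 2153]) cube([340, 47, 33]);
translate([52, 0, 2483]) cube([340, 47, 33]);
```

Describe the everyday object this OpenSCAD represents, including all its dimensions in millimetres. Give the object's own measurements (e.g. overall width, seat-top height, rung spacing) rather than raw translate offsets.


A straight ladder. Two 52×47 mm vertical rails, 2747 mm tall, stand 444 mm apart (outside-to-outside) with their front faces coplanar on the −y side. 8 rungs, each 47 mm deep and 33 mm tall, span between the inner faces of the rails, front faces flush with the rails. The lowest rung's underside is at z = 173 mm and rungs are spaced 330 mm apart (underside to underside).


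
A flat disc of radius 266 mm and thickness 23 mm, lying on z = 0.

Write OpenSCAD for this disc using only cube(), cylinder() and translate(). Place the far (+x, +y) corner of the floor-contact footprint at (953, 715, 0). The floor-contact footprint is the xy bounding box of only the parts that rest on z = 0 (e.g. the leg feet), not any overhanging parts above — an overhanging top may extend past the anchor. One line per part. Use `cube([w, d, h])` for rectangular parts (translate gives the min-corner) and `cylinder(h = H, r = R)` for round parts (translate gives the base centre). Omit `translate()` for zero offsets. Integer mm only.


translate([687, 449, 0]) cylinder(h = 23, r = 266);


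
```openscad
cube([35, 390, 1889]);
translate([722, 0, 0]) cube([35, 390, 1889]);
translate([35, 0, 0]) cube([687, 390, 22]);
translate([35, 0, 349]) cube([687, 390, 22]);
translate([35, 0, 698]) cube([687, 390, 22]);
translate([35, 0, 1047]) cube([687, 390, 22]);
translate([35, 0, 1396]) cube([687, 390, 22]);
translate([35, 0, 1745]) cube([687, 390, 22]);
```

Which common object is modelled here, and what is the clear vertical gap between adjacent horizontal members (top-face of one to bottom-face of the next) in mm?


A bookshelf. The clear shelf gap is 327 mm.

Two tall side panels with 6 horizontal boards between them — a bookshelf. The first two shelf undersides are at z = 0 and z = 349; with shelf thickness 22, the clear gap is 349 − 0 − 22 = 327 mm.


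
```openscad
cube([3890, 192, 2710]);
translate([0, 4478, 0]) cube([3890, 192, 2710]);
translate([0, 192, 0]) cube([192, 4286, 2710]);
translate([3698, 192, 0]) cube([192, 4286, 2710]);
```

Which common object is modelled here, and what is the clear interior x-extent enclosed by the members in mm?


A house (or room) frame. The interior width is 3506 mm.

Four 2710 mm walls enclosing a rectangle with no floor or roof — a room or house frame. Outside width is 3890 mm and wall thickness is 192 mm, so the interior width is 3890 − 2 × 192 = 3506 mm.


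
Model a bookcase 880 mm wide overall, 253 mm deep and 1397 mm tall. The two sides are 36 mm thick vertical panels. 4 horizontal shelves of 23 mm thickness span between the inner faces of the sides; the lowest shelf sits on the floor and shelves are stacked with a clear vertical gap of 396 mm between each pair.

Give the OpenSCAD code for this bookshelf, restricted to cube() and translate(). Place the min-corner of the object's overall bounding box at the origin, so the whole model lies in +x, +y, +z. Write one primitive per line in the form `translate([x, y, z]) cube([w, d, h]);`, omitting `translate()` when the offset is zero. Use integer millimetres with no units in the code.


cube([36, 253, 1397]);
translate([844, 0, 0]) cube([36, 253, 1397]);
translate([36, 0, 0]) cube([808, 253, 23]);
translate([36, 0, 419]) cube([808, 253, 23]);
translate([36, 0, 838]) cube([808, 253, 23]);
translate([36, 0, 1257]) cube([808, 253, 23]);


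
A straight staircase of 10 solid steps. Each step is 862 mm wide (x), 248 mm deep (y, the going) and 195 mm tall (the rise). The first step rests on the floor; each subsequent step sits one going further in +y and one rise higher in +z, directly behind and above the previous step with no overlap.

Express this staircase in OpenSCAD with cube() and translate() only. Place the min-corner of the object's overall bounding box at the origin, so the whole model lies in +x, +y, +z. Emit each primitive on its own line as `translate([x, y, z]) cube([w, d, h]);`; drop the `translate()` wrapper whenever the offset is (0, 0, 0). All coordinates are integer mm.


cube([862, 248, 195]);
translate([0, 248, 195]) cube([862, 248, 195]);
translate([0, 496, 390]) cube([862, 248, 195]);
translate([0, 744, 585]) cube([862, 248, 195]);
translate([0, 992, 780]) cube([862, 248, 195]);
translate([0, 1240, 975]) cube([862, 248, 195]);
translate([0, 1488, 1170]) cube([862, 248, 195]);
translate([0, 1736, 1365]) cube([862, 248, 195]);
translate([0, 1984, 1560]) cube([862, 248, 195]);
translate([0, 2232, 1755]) cube([862, 248, 195]);


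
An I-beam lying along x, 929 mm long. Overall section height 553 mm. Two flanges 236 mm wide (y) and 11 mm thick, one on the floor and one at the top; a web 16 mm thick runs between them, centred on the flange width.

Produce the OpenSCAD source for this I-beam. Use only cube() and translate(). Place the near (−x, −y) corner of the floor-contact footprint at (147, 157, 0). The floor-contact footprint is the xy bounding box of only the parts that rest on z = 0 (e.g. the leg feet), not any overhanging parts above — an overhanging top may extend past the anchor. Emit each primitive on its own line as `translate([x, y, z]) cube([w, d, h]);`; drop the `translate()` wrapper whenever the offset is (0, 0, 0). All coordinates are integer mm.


translate([147, 157, 0]) cube([929, 236, 11]);
translate([147, 267, 11]) cube([929, 16, 531]);
translate([147, 157, 542]) cube([929, 236, 11]);


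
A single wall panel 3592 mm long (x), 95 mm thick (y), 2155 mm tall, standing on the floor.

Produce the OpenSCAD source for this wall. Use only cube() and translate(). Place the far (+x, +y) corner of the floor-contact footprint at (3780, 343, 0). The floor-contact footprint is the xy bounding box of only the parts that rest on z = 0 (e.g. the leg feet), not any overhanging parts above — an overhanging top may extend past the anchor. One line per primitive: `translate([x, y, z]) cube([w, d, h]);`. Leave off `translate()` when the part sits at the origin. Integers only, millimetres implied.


translate([188, 248, 0]) cube([3592, 95, 2155]);


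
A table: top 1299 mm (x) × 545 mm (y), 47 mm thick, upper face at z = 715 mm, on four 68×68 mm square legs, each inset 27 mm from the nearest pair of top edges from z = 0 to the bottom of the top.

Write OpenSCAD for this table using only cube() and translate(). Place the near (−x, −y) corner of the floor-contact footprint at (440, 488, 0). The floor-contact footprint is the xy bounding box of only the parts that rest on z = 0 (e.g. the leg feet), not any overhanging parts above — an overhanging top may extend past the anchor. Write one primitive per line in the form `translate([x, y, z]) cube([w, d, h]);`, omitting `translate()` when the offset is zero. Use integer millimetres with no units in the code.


translate([413, 461, 668]) cube([1299, 545, 47]);
translate([440, 488, 0]) cube([68, 68, 668]);
translate([1617, 488, 0]) cube([68, 68, 668]);
translate([440, 911, 0]) cube([68, 68, 668]);
translate([1617, 911, 0]) cube([68, 68, 668]);


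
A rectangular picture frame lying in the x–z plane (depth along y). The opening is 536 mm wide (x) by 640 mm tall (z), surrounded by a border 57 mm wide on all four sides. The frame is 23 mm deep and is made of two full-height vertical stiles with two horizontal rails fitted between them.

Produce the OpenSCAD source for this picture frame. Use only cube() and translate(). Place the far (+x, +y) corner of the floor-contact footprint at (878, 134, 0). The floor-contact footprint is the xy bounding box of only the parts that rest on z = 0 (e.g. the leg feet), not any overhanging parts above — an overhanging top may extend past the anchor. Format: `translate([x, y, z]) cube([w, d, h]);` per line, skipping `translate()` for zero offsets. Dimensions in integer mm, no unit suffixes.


translate([228, 111, 0]) cube([57, 23, 754]);
translate([821, 111, 0]) cube([57, 23, 754]);
translate([285, 111, 0]) cube([536, 23, 57]);
translate([285, 111, 697]) cube([536, 23, 57]);


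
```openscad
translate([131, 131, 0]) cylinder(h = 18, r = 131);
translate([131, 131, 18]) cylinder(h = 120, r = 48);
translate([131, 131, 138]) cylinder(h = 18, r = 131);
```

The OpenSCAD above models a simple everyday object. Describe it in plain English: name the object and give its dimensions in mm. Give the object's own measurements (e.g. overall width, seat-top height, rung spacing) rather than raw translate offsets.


A spool: two coaxial disc flanges of radius 131 mm and thickness 18 mm, joined by a core cylinder of radius 48 mm and height 120 mm. The lower flange rests on z = 0 and the three cylinders share a vertical axis.


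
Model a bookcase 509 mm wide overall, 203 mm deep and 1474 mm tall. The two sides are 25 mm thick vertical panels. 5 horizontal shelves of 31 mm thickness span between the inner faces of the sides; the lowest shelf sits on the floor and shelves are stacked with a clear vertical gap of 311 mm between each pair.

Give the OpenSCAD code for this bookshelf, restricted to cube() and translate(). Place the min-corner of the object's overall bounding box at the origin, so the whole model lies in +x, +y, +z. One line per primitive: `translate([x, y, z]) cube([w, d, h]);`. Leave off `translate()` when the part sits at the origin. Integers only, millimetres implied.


cube([25, 203, 1474]);
translate([484, 0, 0]) cube([25, 203, 1474]);
translate([25, 0, 0]) cube([459, 203, 31]);
translate([25, 0, 342]) cube([459, 203, 31]);
translate([25, 0, 684]) cube([459, 203, 31]);
translate([25, 0, 1026]) cube([459, 203, 31]);
translate([25, 0, 1368]) cube([459, 203, 31]);


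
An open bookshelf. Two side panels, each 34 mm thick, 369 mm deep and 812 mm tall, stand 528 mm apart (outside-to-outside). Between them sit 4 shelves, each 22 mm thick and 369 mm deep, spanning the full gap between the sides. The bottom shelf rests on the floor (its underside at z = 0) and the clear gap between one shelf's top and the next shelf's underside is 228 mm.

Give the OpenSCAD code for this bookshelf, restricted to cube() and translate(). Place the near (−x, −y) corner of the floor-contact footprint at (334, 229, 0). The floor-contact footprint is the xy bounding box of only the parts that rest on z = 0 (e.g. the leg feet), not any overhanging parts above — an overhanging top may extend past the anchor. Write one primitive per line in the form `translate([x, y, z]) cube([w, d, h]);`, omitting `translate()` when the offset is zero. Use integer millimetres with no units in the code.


translate([334, 229, 0]) cube([34, 369, 812]);
translate([828, 229, 0]) cube([34, 369, 812]);
translate([368, 229, 0]) cube([460, 369, 22]);
translate([368, 229, 250]) cube([460, 369, 22]);
translate([368, 229, 500]) cube([460, 369, 22]);
translate([368, 229, 750]) cube([460, 369, 22]);
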